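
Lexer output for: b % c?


Scan left to right, longest-match per lexeme
Tokens: ID(b), OP(%), ID(c)


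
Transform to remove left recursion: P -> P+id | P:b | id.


Left-recursive alternatives: P+id, P:b; non-recursive: id
Introduce P': P -> idP', P' -> +idP' | :bP' | ε


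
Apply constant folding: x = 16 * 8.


16 * 8 = 128 at compile time
Optimized: x = 128


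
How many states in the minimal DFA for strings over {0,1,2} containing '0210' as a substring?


KMP-style automaton: 4 progress states + 1 absorbing accept = 5
Minimal DFA: 5 states


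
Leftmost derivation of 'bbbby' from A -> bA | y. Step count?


Derivation: A => bA => bbA => bbbA => bbbbA => bbbby
Steps: 5


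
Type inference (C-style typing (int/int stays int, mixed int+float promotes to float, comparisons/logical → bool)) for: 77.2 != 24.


Operand types: float != int
Rule: comparison yields bool
Result type: bool


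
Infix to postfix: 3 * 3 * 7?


Left to right (same or higher precedence on left)
Postfix: 3 3 * 7 *


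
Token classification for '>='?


Pattern: operator symbol
Type: OPERATOR


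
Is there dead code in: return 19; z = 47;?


statement follows a return and is unreachable
Dead: 'z = 47'


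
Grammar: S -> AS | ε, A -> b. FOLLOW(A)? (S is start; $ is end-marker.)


$ ∈ FOLLOW(S). For each A -> αBβ: add FIRST(β)\{ε} to FOLLOW(B); if β nullable, add FOLLOW(A).
FOLLOW(A) = {$, b}


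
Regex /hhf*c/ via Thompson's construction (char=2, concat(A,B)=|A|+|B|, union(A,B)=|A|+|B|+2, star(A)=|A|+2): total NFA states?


Syntax tree has 4 char leaf(s), 0 union(s), 1 star(s)
chars contribute 4×2 = 8; each union adds +2; each star adds +2
Total: 8 + 0 + 2 = 10 states


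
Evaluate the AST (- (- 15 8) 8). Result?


Evaluate inner: (- 15 8) = 7
Evaluate root: (- 7 8) = -1
Result: -1


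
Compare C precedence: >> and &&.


'>>' is shift (level 8); '&&' is logical AND (level 2)
Higher level binds tighter
'>>' has higher precedence than '&&'


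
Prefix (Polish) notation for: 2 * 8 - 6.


left-to-right (same/higher precedence on left): tree is (- (* 2 8) 6)
Prefix: - * 2 8 6


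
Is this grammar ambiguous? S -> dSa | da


balanced d^n…a^n: each string has a unique parse
Unambiguous


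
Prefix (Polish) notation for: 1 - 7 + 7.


left-to-right (same/higher precedence on left): tree is (+ (- 1 7) 7)
Prefix: + - 1 7 7


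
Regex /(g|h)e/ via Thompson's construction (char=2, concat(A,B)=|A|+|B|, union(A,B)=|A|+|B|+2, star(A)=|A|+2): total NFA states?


Syntax tree has 3 char leaf(s), 1 union(s), 0 star(s)
chars contribute 3×2 = 6; each union adds +2; each star adds +2
Total: 6 + 2 + 0 = 8 states


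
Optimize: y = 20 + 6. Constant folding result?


20 + 6 = 26 at compile time
Optimized: y = 26


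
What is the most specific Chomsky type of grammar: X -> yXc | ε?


Single nonterminal LHS, but y^n c^n is not regular
Classification: Type 2 (Context-Free)


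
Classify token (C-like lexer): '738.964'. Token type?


Pattern: digits with a decimal point
Type: FLOAT_LITERAL


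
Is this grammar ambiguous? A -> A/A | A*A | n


'n/n*n' has two parse trees (no precedence encoded between / and *)
Ambiguous


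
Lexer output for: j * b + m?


Scan left to right, longest-match per lexeme
Tokens: ID(j), OP(*), ID(b), OP(+), ID(m)


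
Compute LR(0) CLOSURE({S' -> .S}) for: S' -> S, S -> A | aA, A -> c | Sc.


Start: S' -> .S
For each item with dot before a nonterminal B, add B -> .γ for every B-production
Closure: [S' -> .S, S -> .A, S -> .aA, A -> .c, A -> .Sc]


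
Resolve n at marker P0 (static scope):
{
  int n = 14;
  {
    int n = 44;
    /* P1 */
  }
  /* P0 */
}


n declared in the same block as P0
n = 14


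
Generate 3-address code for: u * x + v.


Break into single-operator statements:
t1 = u * x
t2 = t1 + v


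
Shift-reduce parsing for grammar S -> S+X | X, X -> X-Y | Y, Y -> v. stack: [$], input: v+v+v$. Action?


no handle on stack; shift 'v'
Action: shift


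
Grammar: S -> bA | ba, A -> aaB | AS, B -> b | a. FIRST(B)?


Per alternative of B: FIRST(b) = {b}; FIRST(a) = {a}
FIRST(B) = {a, b}


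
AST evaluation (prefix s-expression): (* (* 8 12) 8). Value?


Evaluate inner: (* 8 12) = 96
Evaluate root: (* 96 8) = 768
Result: 768


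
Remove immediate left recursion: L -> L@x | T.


Left-recursive alternatives: L@x; non-recursive: T
Introduce L': L -> TL', L' -> @xL' | ε


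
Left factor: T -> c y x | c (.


Common prefix: 'c'
Factored: T -> c T', T' -> y x | (


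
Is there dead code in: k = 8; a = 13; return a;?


k is assigned but never read
Dead: 'k = 8'


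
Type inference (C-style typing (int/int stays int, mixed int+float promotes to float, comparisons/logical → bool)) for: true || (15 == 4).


Operand types: bool || bool
Rule: logical operators take bool operands and yield bool
Result type: bool


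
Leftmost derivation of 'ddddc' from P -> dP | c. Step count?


Derivation: P => dP => ddP => dddP => ddddP => ddddc
Steps: 5


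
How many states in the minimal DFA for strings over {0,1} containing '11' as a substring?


KMP-style automaton: 2 progress states + 1 absorbing accept = 3
Minimal DFA: 3 states


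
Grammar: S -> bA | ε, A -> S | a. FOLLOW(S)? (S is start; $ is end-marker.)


$ ∈ FOLLOW(S). For each A -> αBβ: add FIRST(β)\{ε} to FOLLOW(B); if β nullable, add FOLLOW(A).
FOLLOW(S) = {$}


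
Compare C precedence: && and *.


'*' is multiplicative (level 10); '&&' is logical AND (level 2)
Higher level binds tighter
'*' has higher precedence than '&&'


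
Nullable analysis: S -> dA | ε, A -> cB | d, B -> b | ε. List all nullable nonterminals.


A nonterminal is nullable iff some alternative derives ε (directly, or every symbol in it is nullable)
Nullable: {B, S}


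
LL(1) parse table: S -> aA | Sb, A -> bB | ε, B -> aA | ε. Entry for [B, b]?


For [B, b]: ε is nullable and 'b' ∈ FOLLOW(B)
Entry: B -> ε


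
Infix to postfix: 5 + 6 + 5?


Left to right (same or higher precedence on left)
Postfix: 5 6 + 5 +


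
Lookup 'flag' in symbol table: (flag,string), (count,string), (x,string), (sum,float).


Lookup 'flag' → type string


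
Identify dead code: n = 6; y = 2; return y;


n is assigned but never read
Dead: 'n = 6'


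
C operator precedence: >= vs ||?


'>=' is relational (level 7); '||' is logical OR (level 1)
Higher level binds tighter
'>=' has higher precedence than '||'


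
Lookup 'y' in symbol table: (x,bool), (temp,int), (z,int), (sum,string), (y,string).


Lookup 'y' → type string


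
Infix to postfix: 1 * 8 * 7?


Left to right (same or higher precedence on left)
Postfix: 1 8 * 7 *


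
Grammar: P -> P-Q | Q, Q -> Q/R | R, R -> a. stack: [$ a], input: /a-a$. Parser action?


'a' on top is the handle for R -> a
Action: reduce (R -> a)


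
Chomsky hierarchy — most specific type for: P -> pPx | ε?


Single nonterminal LHS, but p^n x^n is not regular
Classification: Type 2 (Context-Free)


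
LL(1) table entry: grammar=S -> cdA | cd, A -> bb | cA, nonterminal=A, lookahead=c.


For [A, c]: 'c' ∈ FIRST(cA)
Entry: A -> cA


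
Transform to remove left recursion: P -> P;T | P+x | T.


Left-recursive alternatives: P;T, P+x; non-recursive: T
Introduce P': P -> TP', P' -> ;TP' | +xP' | ε


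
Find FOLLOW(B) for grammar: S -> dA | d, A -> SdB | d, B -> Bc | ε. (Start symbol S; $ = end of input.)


$ ∈ FOLLOW(S). For each A -> αBβ: add FIRST(β)\{ε} to FOLLOW(B); if β nullable, add FOLLOW(A).
FOLLOW(B) = {$, c, d}


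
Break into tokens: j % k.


Scan left to right, longest-match per lexeme
Tokens: ID(j), OP(%), ID(k)


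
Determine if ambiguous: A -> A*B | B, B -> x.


precedence layered via separate nonterminal B: deterministic
Unambiguous


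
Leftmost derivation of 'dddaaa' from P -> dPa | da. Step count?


Derivation: P => dPa => ddPaa => dddaaa
Steps: 3


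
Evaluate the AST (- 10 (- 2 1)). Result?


Evaluate inner: (- 2 1) = 1
Evaluate root: (- 10 1) = 9
Result: 9


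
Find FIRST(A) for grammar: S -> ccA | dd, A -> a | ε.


Per alternative of A: FIRST(a) = {a}; FIRST(ε) = {ε}
FIRST(A) = {a, ε}


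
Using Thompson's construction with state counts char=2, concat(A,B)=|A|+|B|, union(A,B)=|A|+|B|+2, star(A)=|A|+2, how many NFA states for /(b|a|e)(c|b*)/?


Syntax tree has 5 char leaf(s), 3 union(s), 1 star(s)
chars contribute 5×2 = 10; each union adds +2; each star adds +2
Total: 10 + 6 + 2 = 18 states


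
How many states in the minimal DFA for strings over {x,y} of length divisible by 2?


Track length mod 2: states 0..1, accept at 0
Minimal DFA: 2 states


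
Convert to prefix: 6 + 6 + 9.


left-to-right (same/higher precedence on left): tree is (+ (+ 6 6) 9)
Prefix: + + 6 6 9


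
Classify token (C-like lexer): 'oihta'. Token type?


Pattern: letter/underscore followed by alphanumerics, not a keyword
Type: IDENTIFIER


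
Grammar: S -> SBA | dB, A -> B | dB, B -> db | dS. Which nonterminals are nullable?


A nonterminal is nullable iff some alternative derives ε (directly, or every symbol in it is nullable)
Nullable: {}


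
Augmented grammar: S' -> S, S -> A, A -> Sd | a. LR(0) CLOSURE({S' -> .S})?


Start: S' -> .S
For each item with dot before a nonterminal B, add B -> .γ for every B-production
Closure: [S' -> .S, S -> .A, A -> .Sd, A -> .a]


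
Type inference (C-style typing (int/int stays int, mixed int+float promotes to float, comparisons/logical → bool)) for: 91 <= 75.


Operand types: int <= int
Rule: comparison yields bool
Result type: bool


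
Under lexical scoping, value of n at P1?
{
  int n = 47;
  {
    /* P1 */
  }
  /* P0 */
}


P1's block does not declare n; resolves to the enclosing declaration at depth 0
n = 47


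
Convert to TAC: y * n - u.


Break into single-operator statements:
t1 = y * n
t2 = t1 - u


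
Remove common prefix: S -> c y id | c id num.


Common prefix: 'c'
Factored: S -> c S', S' -> y id | id num


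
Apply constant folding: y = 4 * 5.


4 * 5 = 20 at compile time
Optimized: y = 20


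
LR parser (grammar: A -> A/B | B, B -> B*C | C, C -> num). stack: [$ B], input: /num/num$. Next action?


lookahead ∉ {*} so B won't extend; reduce A -> B
Action: reduce (A -> B)


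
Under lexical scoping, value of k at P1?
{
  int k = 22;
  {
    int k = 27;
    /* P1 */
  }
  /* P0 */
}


k declared in the same block as P1
k = 27


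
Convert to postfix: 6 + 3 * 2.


* has higher precedence, evaluate 3*2 first
Postfix: 6 3 2 * +


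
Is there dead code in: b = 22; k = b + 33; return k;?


b is read by k's definition; k is returned
No dead code


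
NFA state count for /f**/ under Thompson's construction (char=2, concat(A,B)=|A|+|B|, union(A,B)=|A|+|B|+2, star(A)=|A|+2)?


Syntax tree has 1 char leaf(s), 0 union(s), 2 star(s)
chars contribute 1×2 = 2; each union adds +2; each star adds +2
Total: 2 + 0 + 4 = 6 states


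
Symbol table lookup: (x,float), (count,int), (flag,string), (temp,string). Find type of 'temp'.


Lookup 'temp' → type string


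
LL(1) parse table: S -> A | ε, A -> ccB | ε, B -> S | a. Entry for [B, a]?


For [B, a]: 'a' ∈ FIRST(a)
Entry: B -> a


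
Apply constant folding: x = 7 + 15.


7 + 15 = 22 at compile time
Optimized: x = 22


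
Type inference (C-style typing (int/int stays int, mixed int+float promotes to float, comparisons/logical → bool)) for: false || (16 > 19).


Operand types: bool || bool
Rule: logical operators take bool operands and yield bool
Result type: bool


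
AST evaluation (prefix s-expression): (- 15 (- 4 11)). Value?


Evaluate inner: (- 4 11) = -7
Evaluate root: (- 15 -7) = 22
Result: 22


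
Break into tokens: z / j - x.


Scan left to right, longest-match per lexeme
Tokens: ID(z), OP(/), ID(j), OP(-), ID(x)


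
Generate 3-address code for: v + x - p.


Break into single-operator statements:
t1 = v + x
t2 = t1 - p


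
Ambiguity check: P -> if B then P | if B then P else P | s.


dangling else: 'if B then if B then s else s' parses two ways
Ambiguous


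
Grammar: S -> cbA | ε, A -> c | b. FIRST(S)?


Per alternative of S: FIRST(cbA) = {c}; FIRST(ε) = {ε}
FIRST(S) = {c, ε}


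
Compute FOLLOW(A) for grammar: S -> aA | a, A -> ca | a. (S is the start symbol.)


$ ∈ FOLLOW(S). For each A -> αBβ: add FIRST(β)\{ε} to FOLLOW(B); if β nullable, add FOLLOW(A).
FOLLOW(A) = {$}


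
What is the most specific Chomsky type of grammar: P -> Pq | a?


Left-linear: every RHS is a terminal or one nonterminal followed by a terminal
Classification: Type 3 (Regular)


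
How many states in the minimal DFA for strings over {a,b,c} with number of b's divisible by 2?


Track (count of b) mod 2: states 0..1, accept at 0
Minimal DFA: 2 states


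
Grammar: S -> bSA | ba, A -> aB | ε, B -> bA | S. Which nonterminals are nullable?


A nonterminal is nullable iff some alternative derives ε (directly, or every symbol in it is nullable)
Nullable: {A}


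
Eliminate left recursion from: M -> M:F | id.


Left-recursive alternatives: M:F; non-recursive: id
Introduce M': M -> idM', M' -> :FM' | ε


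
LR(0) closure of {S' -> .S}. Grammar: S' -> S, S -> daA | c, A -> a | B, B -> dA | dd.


Start: S' -> .S
For each item with dot before a nonterminal B, add B -> .γ for every B-production
Closure: [S' -> .S, S -> .daA, S -> .c]


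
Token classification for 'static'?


Pattern: reserved word
Type: KEYWORD


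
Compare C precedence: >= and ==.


'>=' is relational (level 7); '==' is equality (level 6)
Higher level binds tighter
'>=' has higher precedence than '=='


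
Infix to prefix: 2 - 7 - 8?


left-to-right (same/higher precedence on left): tree is (- (- 2 7) 8)
Prefix: - - 2 7 8


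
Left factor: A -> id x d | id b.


Common prefix: 'id'
Factored: A -> id A', A' -> x d | b


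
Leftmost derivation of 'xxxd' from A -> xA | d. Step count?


Derivation: A => xA => xxA => xxxA => xxxd
Steps: 4


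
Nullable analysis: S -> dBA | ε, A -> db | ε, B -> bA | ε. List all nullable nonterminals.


A nonterminal is nullable iff some alternative derives ε (directly, or every symbol in it is nullable)
Nullable: {A, B, S}


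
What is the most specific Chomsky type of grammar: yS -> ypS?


LHS has context (more than one symbol) and |LHS| ≤ |RHS|
Classification: Type 1 (Context-Sensitive)


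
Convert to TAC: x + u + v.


Break into single-operator statements:
t1 = x + u
t2 = t1 + v


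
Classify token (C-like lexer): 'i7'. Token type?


Pattern: letter/underscore followed by alphanumerics, not a keyword
Type: IDENTIFIER


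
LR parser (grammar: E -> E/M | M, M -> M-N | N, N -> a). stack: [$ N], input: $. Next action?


'N' (not preceded by M-) is the handle for M -> N
Action: reduce (M -> N)


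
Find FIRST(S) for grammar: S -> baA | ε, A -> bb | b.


Per alternative of S: FIRST(baA) = {b}; FIRST(ε) = {ε}
FIRST(S) = {b, ε}


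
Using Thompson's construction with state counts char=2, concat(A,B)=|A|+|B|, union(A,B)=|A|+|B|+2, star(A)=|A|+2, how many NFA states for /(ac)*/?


Syntax tree has 2 char leaf(s), 0 union(s), 1 star(s)
chars contribute 2×2 = 4; each union adds +2; each star adds +2
Total: 4 + 0 + 2 = 6 states


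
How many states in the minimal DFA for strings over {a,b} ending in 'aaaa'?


Track the longest suffix of input matching a prefix of 'aaaa': 5 classes (prefixes of length 0..4)
Minimal DFA: 5 states


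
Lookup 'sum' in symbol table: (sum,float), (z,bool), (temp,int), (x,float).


Lookup 'sum' → type float


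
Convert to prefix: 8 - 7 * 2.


'*' binds tighter: tree is (- 8 (* 7 2))
Prefix: - 8 * 7 2


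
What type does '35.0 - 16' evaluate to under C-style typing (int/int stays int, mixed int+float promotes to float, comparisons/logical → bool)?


Operand types: float - int
Rule: mixed int/float promotes to float; int/int stays int
Result type: float


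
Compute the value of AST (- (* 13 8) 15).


Evaluate inner: (* 13 8) = 104
Evaluate root: (- 104 15) = 89
Result: 89


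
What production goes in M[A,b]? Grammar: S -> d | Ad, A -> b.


For [A, b]: 'b' ∈ FIRST(b)
Entry: A -> b


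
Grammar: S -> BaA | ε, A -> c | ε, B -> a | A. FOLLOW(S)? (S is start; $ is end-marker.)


$ ∈ FOLLOW(S). For each A -> αBβ: add FIRST(β)\{ε} to FOLLOW(B); if β nullable, add FOLLOW(A).
FOLLOW(S) = {$}


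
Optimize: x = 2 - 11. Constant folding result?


2 - 11 = -9 at compile time
Optimized: x = -9


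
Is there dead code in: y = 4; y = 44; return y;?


first assignment to y is overwritten before any read
Dead: 'y = 4'


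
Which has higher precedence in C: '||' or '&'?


'&' is bitwise AND (level 5); '||' is logical OR (level 1)
Higher level binds tighter
'&' has higher precedence than '||'


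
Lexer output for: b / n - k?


Scan left to right, longest-match per lexeme
Tokens: ID(b), OP(/), ID(n), OP(-), ID(k)


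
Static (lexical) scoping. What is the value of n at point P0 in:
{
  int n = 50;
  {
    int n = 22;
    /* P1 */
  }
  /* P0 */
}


n declared in the same block as P0
n = 50


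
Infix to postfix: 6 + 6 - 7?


Left to right (same or higher precedence on left)
Postfix: 6 6 + 7 -


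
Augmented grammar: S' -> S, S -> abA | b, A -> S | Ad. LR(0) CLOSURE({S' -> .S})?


Start: S' -> .S
For each item with dot before a nonterminal B, add B -> .γ for every B-production
Closure: [S' -> .S, S -> .abA, S -> .b]


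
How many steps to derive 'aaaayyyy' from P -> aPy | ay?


Derivation: P => aPy => aaPyy => aaaPyyy => aaaayyyy
Steps: 4


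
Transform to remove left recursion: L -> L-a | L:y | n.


Left-recursive alternatives: L-a, L:y; non-recursive: n
Introduce L': L -> nL', L' -> -aL' | :yL' | ε


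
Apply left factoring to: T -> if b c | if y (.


Common prefix: 'if'
Factored: T -> if T', T' -> b c | y (


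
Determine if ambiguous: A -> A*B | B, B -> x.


precedence layered via separate nonterminal B: deterministic
Unambiguous


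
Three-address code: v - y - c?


Break into single-operator statements:
t1 = v - y
t2 = t1 - c


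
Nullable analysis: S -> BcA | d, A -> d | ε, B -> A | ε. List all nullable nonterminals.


A nonterminal is nullable iff some alternative derives ε (directly, or every symbol in it is nullable)
Nullable: {A, B}


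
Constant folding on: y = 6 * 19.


6 * 19 = 114 at compile time
Optimized: y = 114


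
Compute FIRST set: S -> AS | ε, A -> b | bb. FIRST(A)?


Per alternative of A: FIRST(b) = {b}; FIRST(bb) = {b}
FIRST(A) = {b}


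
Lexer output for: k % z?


Scan left to right, longest-match per lexeme
Tokens: ID(k), OP(%), ID(z)


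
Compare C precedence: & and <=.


'<=' is relational (level 7); '&' is bitwise AND (level 5)
Higher level binds tighter
'<=' has higher precedence than '&'


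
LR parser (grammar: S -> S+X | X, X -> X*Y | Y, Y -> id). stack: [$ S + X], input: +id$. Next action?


handle 'S+X' on top; lookahead ∈ FOLLOW(S) = {+, $}
Action: reduce (S -> S+X)


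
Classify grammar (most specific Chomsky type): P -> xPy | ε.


Single nonterminal LHS, but x^n y^n is not regular
Classification: Type 2 (Context-Free)


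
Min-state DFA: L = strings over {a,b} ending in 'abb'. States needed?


Track the longest suffix of input matching a prefix of 'abb': 4 classes (prefixes of length 0..3)
Minimal DFA: 4 states


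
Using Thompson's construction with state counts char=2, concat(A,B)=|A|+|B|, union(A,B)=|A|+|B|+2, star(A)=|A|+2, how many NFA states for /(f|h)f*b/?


Syntax tree has 4 char leaf(s), 1 union(s), 1 star(s)
chars contribute 4×2 = 8; each union adds +2; each star adds +2
Total: 8 + 2 + 2 = 12 states


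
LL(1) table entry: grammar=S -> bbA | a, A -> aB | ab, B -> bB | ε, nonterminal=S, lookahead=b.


For [S, b]: 'b' ∈ FIRST(bbA)
Entry: S -> bbA


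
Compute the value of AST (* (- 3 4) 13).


Evaluate inner: (- 3 4) = -1
Evaluate root: (* -1 13) = -13
Result: -13


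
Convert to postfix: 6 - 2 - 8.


Left to right (same or higher precedence on left)
Postfix: 6 2 - 8 -


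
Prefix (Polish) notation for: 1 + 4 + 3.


left-to-right (same/higher precedence on left): tree is (+ (+ 1 4) 3)
Prefix: + + 1 4 3


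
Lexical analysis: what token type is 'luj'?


Pattern: letter/underscore followed by alphanumerics, not a keyword
Type: IDENTIFIER


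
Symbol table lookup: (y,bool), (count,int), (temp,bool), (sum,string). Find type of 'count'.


Lookup 'count' → type int


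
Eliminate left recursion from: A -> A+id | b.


Left-recursive alternatives: A+id; non-recursive: b
Introduce A': A -> bA', A' -> +idA' | ε


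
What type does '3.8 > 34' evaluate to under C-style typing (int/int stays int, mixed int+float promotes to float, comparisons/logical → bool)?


Operand types: float > int
Rule: comparison yields bool
Result type: bool


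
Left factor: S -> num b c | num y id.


Common prefix: 'num'
Factored: S -> num S', S' -> b c | y id


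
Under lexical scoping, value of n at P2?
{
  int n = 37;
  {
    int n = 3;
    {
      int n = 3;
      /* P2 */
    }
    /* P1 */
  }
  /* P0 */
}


n declared in the same block as P2
n = 3


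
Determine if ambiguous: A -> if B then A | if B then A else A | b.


dangling else: 'if B then if B then b else b' parses two ways
Ambiguous


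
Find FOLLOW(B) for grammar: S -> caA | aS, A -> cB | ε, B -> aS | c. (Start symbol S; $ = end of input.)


$ ∈ FOLLOW(S). For each A -> αBβ: add FIRST(β)\{ε} to FOLLOW(B); if β nullable, add FOLLOW(A).
FOLLOW(B) = {$}


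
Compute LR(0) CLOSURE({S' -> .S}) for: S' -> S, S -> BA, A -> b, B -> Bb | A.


Start: S' -> .S
For each item with dot before a nonterminal B, add B -> .γ for every B-production
Closure: [S' -> .S, S -> .BA, B -> .Bb, B -> .A, A -> .b]


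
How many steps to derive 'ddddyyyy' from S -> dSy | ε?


Derivation: S => dSy => ddSyy => dddSyyy => ddddSyyyy => ddddyyyy
Steps: 5


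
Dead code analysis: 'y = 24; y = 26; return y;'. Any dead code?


first assignment to y is overwritten before any read
Dead: 'y = 24'


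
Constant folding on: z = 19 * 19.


19 * 19 = 361 at compile time
Optimized: z = 361


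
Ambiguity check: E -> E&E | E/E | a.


'a&a/a' has two parse trees (no precedence encoded between & and /)
Ambiguous


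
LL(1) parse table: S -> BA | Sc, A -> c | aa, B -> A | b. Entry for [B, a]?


For [B, a]: 'a' ∈ FIRST(A)
Entry: B -> A


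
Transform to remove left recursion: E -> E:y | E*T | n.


Left-recursive alternatives: E:y, E*T; non-recursive: n
Introduce E': E -> nE', E' -> :yE' | *TE' | ε


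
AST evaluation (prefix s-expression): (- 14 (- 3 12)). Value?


Evaluate inner: (- 3 12) = -9
Evaluate root: (- 14 -9) = 23
Result: 23


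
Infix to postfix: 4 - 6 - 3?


Left to right (same or higher precedence on left)
Postfix: 4 6 - 3 -


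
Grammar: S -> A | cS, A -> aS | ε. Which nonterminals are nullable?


A nonterminal is nullable iff some alternative derives ε (directly, or every symbol in it is nullable)
Nullable: {A, S}


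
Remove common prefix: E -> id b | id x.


Common prefix: 'id'
Factored: E -> id E', E' -> b | x


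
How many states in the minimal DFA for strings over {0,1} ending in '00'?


Track the longest suffix of input matching a prefix of '00': 3 classes (prefixes of length 0..2)
Minimal DFA: 3 states


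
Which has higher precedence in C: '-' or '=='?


'-' is additive (level 9); '==' is equality (level 6)
Higher level binds tighter
'-' has higher precedence than '=='


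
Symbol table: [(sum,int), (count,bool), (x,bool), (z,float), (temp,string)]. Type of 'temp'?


Lookup 'temp' → type string


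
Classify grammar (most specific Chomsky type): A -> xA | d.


Right-linear: every RHS is a terminal or a terminal followed by one nonterminal
Classification: Type 3 (Regular)


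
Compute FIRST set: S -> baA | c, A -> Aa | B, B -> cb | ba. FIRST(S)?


Per alternative of S: FIRST(baA) = {b}; FIRST(c) = {c}
FIRST(S) = {b, c}


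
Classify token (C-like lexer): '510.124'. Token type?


Pattern: digits with a decimal point
Type: FLOAT_LITERAL


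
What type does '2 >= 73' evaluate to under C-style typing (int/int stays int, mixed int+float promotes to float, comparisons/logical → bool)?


Operand types: int >= int
Rule: comparison yields bool
Result type: bool


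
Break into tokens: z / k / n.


Scan left to right, longest-match per lexeme
Tokens: ID(z), OP(/), ID(k), OP(/), ID(n)


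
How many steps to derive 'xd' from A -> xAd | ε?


Derivation: A => xAd => xd
Steps: 2


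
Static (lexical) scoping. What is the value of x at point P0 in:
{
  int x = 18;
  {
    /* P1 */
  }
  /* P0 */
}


x declared in the same block as P0
x = 18


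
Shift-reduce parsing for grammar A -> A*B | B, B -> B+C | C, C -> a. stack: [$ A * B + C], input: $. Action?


handle 'B+C' on top
Action: reduce (B -> B+C)


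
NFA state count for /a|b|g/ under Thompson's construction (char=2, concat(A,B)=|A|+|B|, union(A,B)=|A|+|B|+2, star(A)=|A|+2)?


Syntax tree has 3 char leaf(s), 2 union(s), 0 star(s)
chars contribute 3×2 = 6; each union adds +2; each star adds +2
Total: 6 + 4 + 0 = 10 states


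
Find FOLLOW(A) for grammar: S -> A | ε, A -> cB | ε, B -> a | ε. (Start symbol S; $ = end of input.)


$ ∈ FOLLOW(S). For each A -> αBβ: add FIRST(β)\{ε} to FOLLOW(B); if β nullable, add FOLLOW(A).
FOLLOW(A) = {$}


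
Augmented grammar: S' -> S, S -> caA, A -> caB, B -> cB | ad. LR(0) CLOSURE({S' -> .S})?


Start: S' -> .S
For each item with dot before a nonterminal B, add B -> .γ for every B-production
Closure: [S' -> .S, S -> .caA]


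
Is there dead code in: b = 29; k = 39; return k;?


b is assigned but never read
Dead: 'b = 29'


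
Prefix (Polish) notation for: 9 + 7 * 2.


'*' binds tighter: tree is (+ 9 (* 7 2))
Prefix: + 9 * 7 2


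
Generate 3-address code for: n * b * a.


Break into single-operator statements:
t1 = n * b
t2 = t1 * a


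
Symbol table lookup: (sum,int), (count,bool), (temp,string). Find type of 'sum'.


Lookup 'sum' → type int


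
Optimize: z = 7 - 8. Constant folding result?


7 - 8 = -1 at compile time
Optimized: z = -1


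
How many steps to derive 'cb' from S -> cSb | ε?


Derivation: S => cSb => cb
Steps: 2


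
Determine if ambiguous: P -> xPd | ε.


balanced x^n…d^n: each string has a unique parse
Unambiguous


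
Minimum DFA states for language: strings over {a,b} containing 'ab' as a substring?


KMP-style automaton: 2 progress states + 1 absorbing accept = 3
Minimal DFA: 3 states


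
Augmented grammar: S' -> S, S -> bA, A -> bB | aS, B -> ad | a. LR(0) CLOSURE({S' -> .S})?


Start: S' -> .S
For each item with dot before a nonterminal B, add B -> .γ for every B-production
Closure: [S' -> .S, S -> .bA]


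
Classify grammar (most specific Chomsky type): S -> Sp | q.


Left-linear: every RHS is a terminal or one nonterminal followed by a terminal
Classification: Type 3 (Regular)


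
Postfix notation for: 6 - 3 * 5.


* has higher precedence, evaluate 3*5 first
Postfix: 6 3 5 * -


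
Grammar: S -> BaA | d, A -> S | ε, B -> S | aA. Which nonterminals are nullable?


A nonterminal is nullable iff some alternative derives ε (directly, or every symbol in it is nullable)
Nullable: {A}


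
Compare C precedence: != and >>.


'>>' is shift (level 8); '!=' is equality (level 6)
Higher level binds tighter
'>>' has higher precedence than '!='


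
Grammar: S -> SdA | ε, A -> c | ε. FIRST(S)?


Per alternative of S: FIRST(SdA) = {d}; FIRST(ε) = {ε}
FIRST(S) = {d, ε}


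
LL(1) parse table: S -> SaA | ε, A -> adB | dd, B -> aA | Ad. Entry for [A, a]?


For [A, a]: 'a' ∈ FIRST(adB)
Entry: A -> adB


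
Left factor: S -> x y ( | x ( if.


Common prefix: 'x'
Factored: S -> x S', S' -> y ( | ( if


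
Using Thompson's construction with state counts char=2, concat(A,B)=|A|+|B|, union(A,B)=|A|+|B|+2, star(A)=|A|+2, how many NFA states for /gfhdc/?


Syntax tree has 5 char leaf(s), 0 union(s), 0 star(s)
chars contribute 5×2 = 10; each union adds +2; each star adds +2
Total: 10 + 0 + 0 = 10 states


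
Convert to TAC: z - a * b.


Break into single-operator statements:
t1 = a * b
t2 = z - t1


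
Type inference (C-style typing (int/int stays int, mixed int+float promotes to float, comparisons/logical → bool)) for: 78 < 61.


Operand types: int < int
Rule: comparison yields bool
Result type: bool


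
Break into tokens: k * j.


Scan left to right, longest-match per lexeme
Tokens: ID(k), OP(*), ID(j)


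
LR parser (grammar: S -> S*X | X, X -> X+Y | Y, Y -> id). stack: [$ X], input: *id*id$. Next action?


lookahead ∉ {+} so X won't extend; reduce S -> X
Action: reduce (S -> X)


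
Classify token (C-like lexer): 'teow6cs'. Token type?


Pattern: letter/underscore followed by alphanumerics, not a keyword
Type: IDENTIFIER


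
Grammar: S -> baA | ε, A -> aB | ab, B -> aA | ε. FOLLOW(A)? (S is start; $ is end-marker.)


$ ∈ FOLLOW(S). For each A -> αBβ: add FIRST(β)\{ε} to FOLLOW(B); if β nullable, add FOLLOW(A).
FOLLOW(A) = {$}


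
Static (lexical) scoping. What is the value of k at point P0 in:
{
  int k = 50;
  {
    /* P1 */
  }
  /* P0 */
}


k declared in the same block as P0
k = 50


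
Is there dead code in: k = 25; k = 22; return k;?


first assignment to k is overwritten before any read
Dead: 'k = 25'


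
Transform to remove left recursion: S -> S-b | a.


Left-recursive alternatives: S-b; non-recursive: a
Introduce S': S -> aS', S' -> -bS' | ε


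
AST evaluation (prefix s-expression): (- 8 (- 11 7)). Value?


Evaluate inner: (- 11 7) = 4
Evaluate root: (- 8 4) = 4
Result: 4


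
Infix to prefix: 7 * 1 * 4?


left-to-right (same/higher precedence on left): tree is (* (* 7 1) 4)
Prefix: * * 7 1 4


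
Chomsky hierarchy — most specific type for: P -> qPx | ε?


Single nonterminal LHS, but q^n x^n is not regular
Classification: Type 2 (Context-Free)


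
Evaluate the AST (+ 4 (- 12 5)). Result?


Evaluate inner: (- 12 5) = 7
Evaluate root: (+ 4 7) = 11
Result: 11


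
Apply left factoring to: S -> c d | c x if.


Common prefix: 'c'
Factored: S -> c S', S' -> d | x if


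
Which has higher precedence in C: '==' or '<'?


'<' is relational (level 7); '==' is equality (level 6)
Higher level binds tighter
'<' has higher precedence than '=='


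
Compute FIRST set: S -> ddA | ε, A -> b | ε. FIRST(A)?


Per alternative of A: FIRST(b) = {b}; FIRST(ε) = {ε}
FIRST(A) = {b, ε}


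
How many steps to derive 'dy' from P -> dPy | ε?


Derivation: P => dPy => dy
Steps: 2


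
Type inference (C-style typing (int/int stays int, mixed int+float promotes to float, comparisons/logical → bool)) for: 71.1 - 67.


Operand types: float - int
Rule: mixed int/float promotes to float; int/int stays int
Result type: float


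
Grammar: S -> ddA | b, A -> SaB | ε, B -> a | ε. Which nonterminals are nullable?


A nonterminal is nullable iff some alternative derives ε (directly, or every symbol in it is nullable)
Nullable: {A, B}


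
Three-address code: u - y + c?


Break into single-operator statements:
t1 = u - y
t2 = t1 + c


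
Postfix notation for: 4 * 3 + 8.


Left to right (same or higher precedence on left)
Postfix: 4 3 * 8 +


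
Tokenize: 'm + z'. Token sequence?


Scan left to right, longest-match per lexeme
Tokens: ID(m), OP(+), ID(z)


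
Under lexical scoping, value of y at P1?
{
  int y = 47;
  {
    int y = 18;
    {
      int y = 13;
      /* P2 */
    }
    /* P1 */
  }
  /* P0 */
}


y declared in the same block as P1
y = 18


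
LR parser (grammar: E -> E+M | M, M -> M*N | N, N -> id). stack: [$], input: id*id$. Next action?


no handle on stack; shift 'id'
Action: shift


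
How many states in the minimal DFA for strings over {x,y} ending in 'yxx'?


Track the longest suffix of input matching a prefix of 'yxx': 4 classes (prefixes of length 0..3)
Minimal DFA: 4 states


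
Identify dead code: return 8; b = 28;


statement follows a return and is unreachable
Dead: 'b = 28'


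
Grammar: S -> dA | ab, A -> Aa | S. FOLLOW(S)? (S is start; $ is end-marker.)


$ ∈ FOLLOW(S). For each A -> αBβ: add FIRST(β)\{ε} to FOLLOW(B); if β nullable, add FOLLOW(A).
FOLLOW(S) = {$, a}


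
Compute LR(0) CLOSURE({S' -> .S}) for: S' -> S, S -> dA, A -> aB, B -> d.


Start: S' -> .S
For each item with dot before a nonterminal B, add B -> .γ for every B-production
Closure: [S' -> .S, S -> .dA]


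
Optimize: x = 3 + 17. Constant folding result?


3 + 17 = 20 at compile time
Optimized: x = 20


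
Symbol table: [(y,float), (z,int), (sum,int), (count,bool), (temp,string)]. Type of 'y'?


Lookup 'y' → type float


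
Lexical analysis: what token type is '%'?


Pattern: operator symbol
Type: OPERATOR


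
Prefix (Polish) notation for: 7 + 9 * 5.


'*' binds tighter: tree is (+ 7 (* 9 5))
Prefix: + 7 * 9 5


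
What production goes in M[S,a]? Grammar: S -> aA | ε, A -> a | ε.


For [S, a]: 'a' ∈ FIRST(aA)
Entry: S -> aA


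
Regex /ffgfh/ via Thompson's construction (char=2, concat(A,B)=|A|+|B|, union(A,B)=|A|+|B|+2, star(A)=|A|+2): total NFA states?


Syntax tree has 5 char leaf(s), 0 union(s), 0 star(s)
chars contribute 5×2 = 10; each union adds +2; each star adds +2
Total: 10 + 0 + 0 = 10 states


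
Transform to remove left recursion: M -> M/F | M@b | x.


Left-recursive alternatives: M/F, M@b; non-recursive: x
Introduce M': M -> xM', M' -> /FM' | @bM' | ε


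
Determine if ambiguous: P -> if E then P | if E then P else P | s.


dangling else: 'if E then if E then s else s' parses two ways
Ambiguous


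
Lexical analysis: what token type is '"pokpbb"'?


Pattern: double-quoted sequence
Type: STRING_LITERAL


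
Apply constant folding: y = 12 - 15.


12 - 15 = -3 at compile time
Optimized: y = -3


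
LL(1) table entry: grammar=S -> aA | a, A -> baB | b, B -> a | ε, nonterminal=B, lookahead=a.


For [B, a]: 'a' ∈ FIRST(a)
Entry: B -> a


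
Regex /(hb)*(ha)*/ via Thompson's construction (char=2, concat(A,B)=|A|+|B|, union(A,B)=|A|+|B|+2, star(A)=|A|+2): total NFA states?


Syntax tree has 4 char leaf(s), 0 union(s), 2 star(s)
chars contribute 4×2 = 8; each union adds +2; each star adds +2
Total: 8 + 0 + 4 = 12 states


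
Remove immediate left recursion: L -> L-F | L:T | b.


Left-recursive alternatives: L-F, L:T; non-recursive: b
Introduce L': L -> bL', L' -> -FL' | :TL' | ε


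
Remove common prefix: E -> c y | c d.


Common prefix: 'c'
Factored: E -> c E', E' -> y | d


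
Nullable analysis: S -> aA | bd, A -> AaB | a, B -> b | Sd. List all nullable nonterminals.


A nonterminal is nullable iff some alternative derives ε (directly, or every symbol in it is nullable)
Nullable: {}


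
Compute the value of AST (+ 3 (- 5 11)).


Evaluate inner: (- 5 11) = -6
Evaluate root: (+ 3 -6) = -3
Result: -3


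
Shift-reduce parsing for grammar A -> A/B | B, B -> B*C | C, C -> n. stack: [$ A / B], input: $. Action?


handle 'A/B' on top; lookahead ∈ FOLLOW(A) = {/, $}
Action: reduce (A -> A/B)


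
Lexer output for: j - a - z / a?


Scan left to right, longest-match per lexeme
Tokens: ID(j), OP(-), ID(a), OP(-), ID(z), OP(/), ID(a)


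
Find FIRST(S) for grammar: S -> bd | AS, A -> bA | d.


Per alternative of S: FIRST(bd) = {b}; FIRST(AS) = {b, d}
FIRST(S) = {b, d}


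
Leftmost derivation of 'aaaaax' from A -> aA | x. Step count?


Derivation: A => aA => aaA => aaaA => aaaaA => aaaaaA => aaaaax
Steps: 6


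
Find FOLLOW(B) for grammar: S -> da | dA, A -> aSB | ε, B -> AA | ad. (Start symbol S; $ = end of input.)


$ ∈ FOLLOW(S). For each A -> αBβ: add FIRST(β)\{ε} to FOLLOW(B); if β nullable, add FOLLOW(A).
FOLLOW(B) = {$, a}


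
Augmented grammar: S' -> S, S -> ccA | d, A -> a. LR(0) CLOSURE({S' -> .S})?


Start: S' -> .S
For each item with dot before a nonterminal B, add B -> .γ for every B-production
Closure: [S' -> .S, S -> .ccA, S -> .d]


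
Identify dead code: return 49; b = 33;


statement follows a return and is unreachable
Dead: 'b = 33'


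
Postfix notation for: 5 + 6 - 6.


Left to right (same or higher precedence on left)
Postfix: 5 6 + 6 -


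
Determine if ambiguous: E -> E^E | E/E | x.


'x^x/x' has two parse trees (no precedence encoded between ^ and /)
Ambiguous


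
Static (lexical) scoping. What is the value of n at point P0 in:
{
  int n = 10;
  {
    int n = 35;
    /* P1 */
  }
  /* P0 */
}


n declared in the same block as P0
n = 10


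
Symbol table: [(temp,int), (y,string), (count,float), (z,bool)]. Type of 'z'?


Lookup 'z' → type bool


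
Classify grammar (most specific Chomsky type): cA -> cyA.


LHS has context (more than one symbol) and |LHS| ≤ |RHS|
Classification: Type 1 (Context-Sensitive)


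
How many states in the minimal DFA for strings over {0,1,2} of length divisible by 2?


Track length mod 2: states 0..1, accept at 0
Minimal DFA: 2 states


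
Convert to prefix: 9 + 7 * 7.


'*' binds tighter: tree is (+ 9 (* 7 7))
Prefix: + 9 * 7 7


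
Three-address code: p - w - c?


Break into single-operator statements:
t1 = p - w
t2 = t1 - c


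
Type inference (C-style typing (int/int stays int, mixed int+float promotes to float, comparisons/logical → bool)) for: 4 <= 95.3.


Operand types: int <= float
Rule: comparison yields bool
Result type: bool


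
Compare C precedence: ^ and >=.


'>=' is relational (level 7); '^' is bitwise XOR (level 4)
Higher level binds tighter
'>=' has higher precedence than '^'


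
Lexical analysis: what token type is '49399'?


Pattern: digits only
Type: INTEGER_LITERAL


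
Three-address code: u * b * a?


Break into single-operator statements:
t1 = u * b
t2 = t1 * a


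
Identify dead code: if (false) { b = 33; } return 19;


condition is constant false, so the whole block is unreachable
Dead: 'if (false) { b = 33; }'


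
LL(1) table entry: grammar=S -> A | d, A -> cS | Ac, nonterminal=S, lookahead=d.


For [S, d]: 'd' ∈ FIRST(d)
Entry: S -> d


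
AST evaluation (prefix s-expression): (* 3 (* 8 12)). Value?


Evaluate inner: (* 8 12) = 96
Evaluate root: (* 3 96) = 288
Result: 288


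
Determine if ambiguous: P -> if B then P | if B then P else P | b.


dangling else: 'if B then if B then b else b' parses two ways
Ambiguous


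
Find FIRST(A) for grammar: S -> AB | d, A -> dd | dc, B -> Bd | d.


Per alternative of A: FIRST(dd) = {d}; FIRST(dc) = {d}
FIRST(A) = {d}


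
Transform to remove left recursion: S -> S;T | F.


Left-recursive alternatives: S;T; non-recursive: F
Introduce S': S -> FS', S' -> ;TS' | ε
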